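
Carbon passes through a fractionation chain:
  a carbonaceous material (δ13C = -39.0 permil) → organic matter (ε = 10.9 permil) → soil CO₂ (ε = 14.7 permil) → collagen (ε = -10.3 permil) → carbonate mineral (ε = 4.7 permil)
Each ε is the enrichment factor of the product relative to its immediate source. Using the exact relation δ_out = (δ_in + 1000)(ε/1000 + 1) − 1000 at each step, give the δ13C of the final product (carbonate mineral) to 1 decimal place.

step 1: δ = (-39.00 + 1000)·(10.9/1000 + 1) − 1000 = -28.53 permil
step 2: δ = (-28.53 + 1000)·(14.7/1000 + 1) − 1000 = -14.24 permil
step 3: δ = (-14.24 + 1000)·(-10.3/1000 + 1) − 1000 = -24.40 permil
step 4: δ = (-24.40 + 1000)·(4.7/1000 + 1) − 1000 = -19.81 permil

-19.8 permil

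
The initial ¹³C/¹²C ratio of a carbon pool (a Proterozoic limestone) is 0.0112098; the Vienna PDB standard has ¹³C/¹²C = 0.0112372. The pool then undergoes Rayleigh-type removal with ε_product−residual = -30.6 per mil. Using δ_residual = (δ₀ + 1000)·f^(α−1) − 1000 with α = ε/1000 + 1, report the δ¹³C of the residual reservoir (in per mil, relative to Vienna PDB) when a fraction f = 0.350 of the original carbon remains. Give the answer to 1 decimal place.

30.1 per mil

δ₀ = (0.0112098/0.0112372 − 1)×1000 = (0.997562 − 1)×1000 = -2.438 per mil
α − 1 = ε/1000 = -0.0306
f^(α−1) = 0.350^(-0.0306) = 1.032646
δ_res = (-2.438 + 1000) × 1.032646 − 1000 = 1030.128 − 1000 = 30.13 per mil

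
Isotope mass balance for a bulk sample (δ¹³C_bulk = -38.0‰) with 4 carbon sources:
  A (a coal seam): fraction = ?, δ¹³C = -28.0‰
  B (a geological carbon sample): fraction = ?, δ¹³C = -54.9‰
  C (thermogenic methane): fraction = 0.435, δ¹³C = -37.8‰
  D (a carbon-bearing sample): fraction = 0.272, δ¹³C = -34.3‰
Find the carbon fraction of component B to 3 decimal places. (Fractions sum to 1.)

Let f_B and f_A be the unknown fractions; fractions sum to 1 so f_B + f_A = 0.293.
Mass balance: Σ fᵢ·δᵢ = δ_bulk ⇒ f_B·(-54.9) + f_A·(-28.0) = -38.0 − (-25.773) = -12.227
Substitute f_A = 0.293 − f_B:
f_B·(-54.9 − -28.0) = -12.227 − 0.293×(-28.0) = -4.023
f_B = -4.023 / -26.9 = 0.1496

0.150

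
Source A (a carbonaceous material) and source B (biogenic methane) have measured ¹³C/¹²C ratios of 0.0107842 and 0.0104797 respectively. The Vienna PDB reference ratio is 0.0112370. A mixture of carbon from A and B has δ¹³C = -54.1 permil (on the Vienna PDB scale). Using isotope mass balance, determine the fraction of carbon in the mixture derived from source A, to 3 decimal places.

0.491

δ_A = (0.0107842/0.0112370 − 1)×1000 = (0.959705 − 1)×1000 = -40.295 permil
δ_B = (0.0104797/0.0112370 − 1)×1000 = (0.932607 − 1)×1000 = -67.393 permil
f_A = (δ_mix − δ_B)/(δ_A − δ_B) = (-54.1 − (-67.393))/(-40.295 − (-67.393))
f_A = 13.293 / 27.098 = 0.4906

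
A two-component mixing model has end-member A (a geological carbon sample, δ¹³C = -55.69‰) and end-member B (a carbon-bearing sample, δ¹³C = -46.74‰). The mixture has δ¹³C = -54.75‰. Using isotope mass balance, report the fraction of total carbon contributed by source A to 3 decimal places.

0.895

δ_mix = f_A·δ_A + (1 − f_A)·δ_B  ⇒  f_A = (δ_mix − δ_B)/(δ_A − δ_B)
f_A = (-54.75 − (-46.74)) / (-55.69 − (-46.74))
f_A = -8.01 / -8.95 = 0.8950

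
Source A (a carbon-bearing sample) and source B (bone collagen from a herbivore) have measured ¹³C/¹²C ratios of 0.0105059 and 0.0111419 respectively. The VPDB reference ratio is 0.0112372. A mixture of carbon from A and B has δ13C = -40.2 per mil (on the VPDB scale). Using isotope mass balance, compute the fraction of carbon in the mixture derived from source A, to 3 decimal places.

0.560

δ_A = (0.0105059/0.0112372 − 1)×1000 = (0.934922 − 1)×1000 = -65.078 per mil
δ_B = (0.0111419/0.0112372 − 1)×1000 = (0.991519 − 1)×1000 = -8.481 per mil
f_A = (δ_mix − δ_B)/(δ_A − δ_B) = (-40.2 − (-8.481))/(-65.078 − (-8.481))
f_A = -31.719 / -56.598 = 0.5604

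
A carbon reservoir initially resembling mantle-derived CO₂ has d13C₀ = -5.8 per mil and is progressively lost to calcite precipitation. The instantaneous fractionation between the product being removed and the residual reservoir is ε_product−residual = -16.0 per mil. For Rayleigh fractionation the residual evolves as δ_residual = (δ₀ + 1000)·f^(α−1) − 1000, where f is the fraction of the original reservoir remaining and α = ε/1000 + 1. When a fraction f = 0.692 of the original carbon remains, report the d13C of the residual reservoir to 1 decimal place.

Rayleigh residual: δ_res = (δ₀ + 1000)·f^(α−1) − 1000
α = ε/1000 + 1 = 0.98400, so α − 1 = -0.01600
f^(α−1) = 0.692^(-0.01600) = 1.005908
δ_res = (-5.8 + 1000) × 1.005908 − 1000 = 1000.074 − 1000 = 0.07 per mil

0.1 per mil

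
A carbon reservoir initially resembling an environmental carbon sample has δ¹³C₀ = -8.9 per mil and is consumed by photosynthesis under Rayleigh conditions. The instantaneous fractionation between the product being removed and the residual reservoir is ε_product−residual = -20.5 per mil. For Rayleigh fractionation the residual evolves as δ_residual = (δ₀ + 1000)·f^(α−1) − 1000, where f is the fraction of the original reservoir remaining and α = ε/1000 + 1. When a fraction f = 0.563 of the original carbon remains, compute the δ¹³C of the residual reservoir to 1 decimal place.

Rayleigh residual: δ_res = (δ₀ + 1000)·f^(α−1) − 1000
α = ε/1000 + 1 = 0.97950, so α − 1 = -0.02050
f^(α−1) = 0.563^(-0.02050) = 1.011846
δ_res = (-8.9 + 1000) × 1.011846 − 1000 = 1002.841 − 1000 = 2.84 per mil

2.8 per mil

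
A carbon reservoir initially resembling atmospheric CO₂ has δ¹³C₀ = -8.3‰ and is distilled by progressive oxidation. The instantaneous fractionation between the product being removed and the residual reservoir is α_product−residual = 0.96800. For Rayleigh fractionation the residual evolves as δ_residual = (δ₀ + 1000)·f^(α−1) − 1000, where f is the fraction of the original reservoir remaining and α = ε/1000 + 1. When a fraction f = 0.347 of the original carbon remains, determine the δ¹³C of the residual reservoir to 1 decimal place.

Rayleigh residual: δ_res = (δ₀ + 1000)·f^(α−1) − 1000
α − 1 = -0.03200
f^(α−1) = 0.347^(-0.03200) = 1.034450
δ_res = (-8.3 + 1000) × 1.034450 − 1000 = 1025.864 − 1000 = 25.86‰

25.9‰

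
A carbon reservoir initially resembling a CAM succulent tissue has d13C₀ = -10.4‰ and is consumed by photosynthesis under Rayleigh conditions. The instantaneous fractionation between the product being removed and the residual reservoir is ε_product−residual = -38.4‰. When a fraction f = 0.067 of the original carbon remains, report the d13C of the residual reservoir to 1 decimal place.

Rayleigh residual: δ_res = (δ₀ + 1000)·f^(α−1) − 1000
α = ε/1000 + 1 = 0.96160, so α − 1 = -0.03840
f^(α−1) = 0.067^(-0.03840) = 1.109376
δ_res = (-10.4 + 1000) × 1.109376 − 1000 = 1097.838 − 1000 = 97.84‰

97.8‰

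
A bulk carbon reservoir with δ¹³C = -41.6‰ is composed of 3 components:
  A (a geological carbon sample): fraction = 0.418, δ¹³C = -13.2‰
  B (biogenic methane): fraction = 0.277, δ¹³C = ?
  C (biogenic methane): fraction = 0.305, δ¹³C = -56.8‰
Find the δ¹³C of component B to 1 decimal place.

Isotope mass balance: δ_bulk = Σ fᵢ·δᵢ.
-41.6 = 0.418×(-13.2) + 0.277×δ_B + 0.305×(-56.8)
0.277·δ_B = -41.6 − (-22.842) = -18.758
δ_B = -18.758 / 0.277 = -67.72‰

-67.7‰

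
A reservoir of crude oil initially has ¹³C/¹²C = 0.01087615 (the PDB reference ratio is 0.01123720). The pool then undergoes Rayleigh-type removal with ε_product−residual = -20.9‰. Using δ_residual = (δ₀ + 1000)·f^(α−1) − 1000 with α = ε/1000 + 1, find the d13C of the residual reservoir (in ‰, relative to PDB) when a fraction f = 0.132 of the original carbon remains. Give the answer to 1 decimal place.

9.7‰

δ₀ = (0.01087615/0.01123720 − 1)×1000 = (0.967870 − 1)×1000 = -32.130‰
α − 1 = ε/1000 = -0.0209
f^(α−1) = 0.132^(-0.0209) = 1.043230
δ_res = (-32.130 + 1000) × 1.043230 − 1000 = 1009.711 − 1000 = 9.71‰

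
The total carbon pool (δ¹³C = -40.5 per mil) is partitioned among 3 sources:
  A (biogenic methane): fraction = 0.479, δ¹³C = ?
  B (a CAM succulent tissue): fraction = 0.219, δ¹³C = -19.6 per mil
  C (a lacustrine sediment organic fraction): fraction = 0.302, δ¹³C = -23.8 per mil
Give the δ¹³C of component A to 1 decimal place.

-60.6 per mil

Isotope mass balance: δ_bulk = Σ fᵢ·δᵢ.
-40.5 = 0.479×δ_A + 0.219×(-19.6) + 0.302×(-23.8)
0.479·δ_A = -40.5 − (-11.480) = -29.020
δ_A = -29.020 / 0.479 = -60.58 per mil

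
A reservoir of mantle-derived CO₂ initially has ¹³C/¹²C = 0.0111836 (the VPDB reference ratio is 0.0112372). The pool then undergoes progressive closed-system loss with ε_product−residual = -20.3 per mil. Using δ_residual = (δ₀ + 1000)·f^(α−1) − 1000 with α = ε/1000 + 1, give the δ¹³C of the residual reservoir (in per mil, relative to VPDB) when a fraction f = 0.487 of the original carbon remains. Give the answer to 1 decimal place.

9.9 per mil

δ₀ = (0.0111836/0.0112372 − 1)×1000 = (0.995230 − 1)×1000 = -4.770 per mil
α − 1 = ε/1000 = -0.0203
f^(α−1) = 0.487^(-0.0203) = 1.014713
δ_res = (-4.770 + 1000) × 1.014713 − 1000 = 1009.873 − 1000 = 9.87 per mil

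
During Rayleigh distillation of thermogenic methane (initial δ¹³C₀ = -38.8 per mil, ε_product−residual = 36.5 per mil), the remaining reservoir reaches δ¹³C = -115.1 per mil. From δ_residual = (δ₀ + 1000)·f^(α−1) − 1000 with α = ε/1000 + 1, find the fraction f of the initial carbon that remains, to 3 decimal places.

0.104

α − 1 = ε/1000 = 0.0365
(δ_res + 1000)/(δ₀ + 1000) = (-115.1 + 1000)/(-38.8 + 1000) = 884.9/961.2 = 0.920620
f = 0.920620^(1/0.0365) = exp(ln(0.920620)/0.0365) = exp(-0.08271/0.0365)
f = exp(-2.2660) = 0.1037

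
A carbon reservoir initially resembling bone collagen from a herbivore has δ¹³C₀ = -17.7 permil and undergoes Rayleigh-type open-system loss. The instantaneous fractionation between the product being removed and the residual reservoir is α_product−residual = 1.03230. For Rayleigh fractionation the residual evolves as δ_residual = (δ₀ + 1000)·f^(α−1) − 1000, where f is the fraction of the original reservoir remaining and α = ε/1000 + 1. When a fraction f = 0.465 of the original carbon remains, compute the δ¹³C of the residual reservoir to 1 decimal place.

-41.7 permil

Rayleigh residual: δ_res = (δ₀ + 1000)·f^(α−1) − 1000
α − 1 = 0.03230
f^(α−1) = 0.465^(0.03230) = 0.975571
δ_res = (-17.7 + 1000) × 0.975571 − 1000 = 958.303 − 1000 = -41.70 permil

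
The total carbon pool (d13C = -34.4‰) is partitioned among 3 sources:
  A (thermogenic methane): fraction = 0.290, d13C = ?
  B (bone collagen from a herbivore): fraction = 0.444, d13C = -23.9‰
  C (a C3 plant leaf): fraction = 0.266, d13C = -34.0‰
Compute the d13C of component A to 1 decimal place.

-50.8‰

Isotope mass balance: δ_bulk = Σ fᵢ·δᵢ.
-34.4 = 0.290×δ_A + 0.444×(-23.9) + 0.266×(-34.0)
0.290·δ_A = -34.4 − (-19.656) = -14.744
δ_A = -14.744 / 0.290 = -50.84‰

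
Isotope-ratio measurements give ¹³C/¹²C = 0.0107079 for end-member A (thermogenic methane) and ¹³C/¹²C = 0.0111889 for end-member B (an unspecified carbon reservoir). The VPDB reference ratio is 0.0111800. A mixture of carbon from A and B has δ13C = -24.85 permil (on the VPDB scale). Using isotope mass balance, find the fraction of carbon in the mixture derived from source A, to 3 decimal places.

δ_A = (0.0107079/0.0111800 − 1)×1000 = (0.957773 − 1)×1000 = -42.227 permil
δ_B = (0.0111889/0.0111800 − 1)×1000 = (1.000796 − 1)×1000 = 0.796 permil
f_A = (δ_mix − δ_B)/(δ_A − δ_B) = (-24.85 − (0.796))/(-42.227 − (0.796))
f_A = -25.646 / -43.023 = 0.5961

0.596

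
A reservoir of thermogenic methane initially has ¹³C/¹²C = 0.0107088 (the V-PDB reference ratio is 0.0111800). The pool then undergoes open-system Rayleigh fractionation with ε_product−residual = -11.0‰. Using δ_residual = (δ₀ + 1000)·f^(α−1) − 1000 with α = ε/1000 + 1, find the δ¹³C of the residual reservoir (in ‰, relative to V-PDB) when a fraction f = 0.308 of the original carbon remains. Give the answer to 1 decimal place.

-29.7‰

δ₀ = (0.0107088/0.0111800 − 1)×1000 = (0.957853 − 1)×1000 = -42.147‰
α − 1 = ε/1000 = -0.0110
f^(α−1) = 0.308^(-0.0110) = 1.013038
δ_res = (-42.147 + 1000) × 1.013038 − 1000 = 970.342 − 1000 = -29.66‰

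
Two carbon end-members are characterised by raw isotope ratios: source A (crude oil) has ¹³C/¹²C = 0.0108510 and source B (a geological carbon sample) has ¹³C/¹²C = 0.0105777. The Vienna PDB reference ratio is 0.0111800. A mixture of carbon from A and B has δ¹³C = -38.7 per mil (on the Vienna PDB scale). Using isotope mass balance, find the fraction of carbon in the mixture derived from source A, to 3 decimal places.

δ_A = (0.0108510/0.0111800 − 1)×1000 = (0.970572 − 1)×1000 = -29.428 per mil
δ_B = (0.0105777/0.0111800 − 1)×1000 = (0.946127 − 1)×1000 = -53.873 per mil
f_A = (δ_mix − δ_B)/(δ_A − δ_B) = (-38.7 − (-53.873))/(-29.428 − (-53.873))
f_A = 15.173 / 24.445 = 0.6207

0.621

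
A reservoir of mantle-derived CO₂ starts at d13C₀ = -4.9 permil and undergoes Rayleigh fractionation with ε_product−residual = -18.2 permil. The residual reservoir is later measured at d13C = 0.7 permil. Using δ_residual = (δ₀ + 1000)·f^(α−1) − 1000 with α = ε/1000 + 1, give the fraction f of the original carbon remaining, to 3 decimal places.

0.735

α − 1 = ε/1000 = -0.0182
(δ_res + 1000)/(δ₀ + 1000) = (0.7 + 1000)/(-4.9 + 1000) = 1000.7/995.1 = 1.005628
f = 1.005628^(1/-0.0182) = exp(ln(1.005628)/-0.0182) = exp(0.00561/-0.0182)
f = exp(-0.3083) = 0.7347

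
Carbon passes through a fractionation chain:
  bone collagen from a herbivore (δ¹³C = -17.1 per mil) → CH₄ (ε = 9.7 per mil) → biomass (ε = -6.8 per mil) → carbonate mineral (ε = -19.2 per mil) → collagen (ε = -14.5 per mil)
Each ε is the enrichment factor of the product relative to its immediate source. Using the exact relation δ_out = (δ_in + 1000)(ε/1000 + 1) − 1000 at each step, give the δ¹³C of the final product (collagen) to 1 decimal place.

-47.3 per mil

step 1: δ = (-17.10 + 1000)·(9.7/1000 + 1) − 1000 = -7.57 per mil
step 2: δ = (-7.57 + 1000)·(-6.8/1000 + 1) − 1000 = -14.31 per mil
step 3: δ = (-14.31 + 1000)·(-19.2/1000 + 1) − 1000 = -33.24 per mil
step 4: δ = (-33.24 + 1000)·(-14.5/1000 + 1) − 1000 = -47.26 per mil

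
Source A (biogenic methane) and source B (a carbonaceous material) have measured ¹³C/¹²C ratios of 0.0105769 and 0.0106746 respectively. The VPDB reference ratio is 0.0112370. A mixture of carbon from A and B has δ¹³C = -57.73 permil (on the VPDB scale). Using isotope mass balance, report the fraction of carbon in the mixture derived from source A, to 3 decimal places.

0.883

δ_A = (0.0105769/0.0112370 − 1)×1000 = (0.941257 − 1)×1000 = -58.743 permil
δ_B = (0.0106746/0.0112370 − 1)×1000 = (0.949951 − 1)×1000 = -50.049 permil
f_A = (δ_mix − δ_B)/(δ_A − δ_B) = (-57.73 − (-50.049))/(-58.743 − (-50.049))
f_A = -7.681 / -8.694 = 0.8834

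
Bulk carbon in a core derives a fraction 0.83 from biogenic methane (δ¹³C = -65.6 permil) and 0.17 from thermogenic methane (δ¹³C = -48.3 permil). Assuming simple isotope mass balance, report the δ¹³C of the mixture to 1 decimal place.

δ_mix = f_A·δ_A + f_B·δ_B
δ_mix = 0.83 × (-65.6) + 0.17 × (-48.3)
δ_mix = -54.45 + -8.21 = -62.66 permil

-62.7 permil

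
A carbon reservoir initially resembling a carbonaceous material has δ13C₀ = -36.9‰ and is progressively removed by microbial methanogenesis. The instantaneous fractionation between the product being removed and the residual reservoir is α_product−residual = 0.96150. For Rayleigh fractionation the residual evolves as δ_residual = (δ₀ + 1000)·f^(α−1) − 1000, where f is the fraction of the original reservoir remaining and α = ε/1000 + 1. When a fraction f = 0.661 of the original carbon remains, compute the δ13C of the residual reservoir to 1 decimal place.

Rayleigh residual: δ_res = (δ₀ + 1000)·f^(α−1) − 1000
α − 1 = -0.03850
f^(α−1) = 0.661^(-0.03850) = 1.016067
δ_res = (-36.9 + 1000) × 1.016067 − 1000 = 978.574 − 1000 = -21.43‰

-21.4‰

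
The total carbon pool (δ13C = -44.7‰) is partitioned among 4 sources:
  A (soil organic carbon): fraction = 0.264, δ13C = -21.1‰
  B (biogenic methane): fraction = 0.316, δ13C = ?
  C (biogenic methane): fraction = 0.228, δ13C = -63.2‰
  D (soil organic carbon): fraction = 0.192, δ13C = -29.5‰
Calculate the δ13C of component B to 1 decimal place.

Isotope mass balance: δ_bulk = Σ fᵢ·δᵢ.
-44.7 = 0.264×(-21.1) + 0.316×δ_B + 0.228×(-63.2) + 0.192×(-29.5)
0.316·δ_B = -44.7 − (-25.644) = -19.056
δ_B = -19.056 / 0.316 = -60.30‰

-60.3‰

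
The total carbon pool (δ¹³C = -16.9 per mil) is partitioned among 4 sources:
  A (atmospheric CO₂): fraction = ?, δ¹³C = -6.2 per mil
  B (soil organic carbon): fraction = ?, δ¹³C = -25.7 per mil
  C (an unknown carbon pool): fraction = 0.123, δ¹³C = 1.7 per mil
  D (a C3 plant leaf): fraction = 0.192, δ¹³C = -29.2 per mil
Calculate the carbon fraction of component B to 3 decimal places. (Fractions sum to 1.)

0.372

Let f_B and f_A be the unknown fractions; fractions sum to 1 so f_B + f_A = 0.685.
Mass balance: Σ fᵢ·δᵢ = δ_bulk ⇒ f_B·(-25.7) + f_A·(-6.2) = -16.9 − (-5.397) = -11.503
Substitute f_A = 0.685 − f_B:
f_B·(-25.7 − -6.2) = -11.503 − 0.685×(-6.2) = -7.256
f_B = -7.256 / -19.5 = 0.3721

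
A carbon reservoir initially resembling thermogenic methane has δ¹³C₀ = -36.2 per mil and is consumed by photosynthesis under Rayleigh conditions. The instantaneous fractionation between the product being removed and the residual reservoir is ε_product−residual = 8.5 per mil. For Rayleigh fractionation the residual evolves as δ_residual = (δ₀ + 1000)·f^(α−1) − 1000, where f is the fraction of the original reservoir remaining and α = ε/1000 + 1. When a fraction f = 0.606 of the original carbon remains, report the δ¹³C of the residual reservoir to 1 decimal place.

Rayleigh residual: δ_res = (δ₀ + 1000)·f^(α−1) − 1000
α = ε/1000 + 1 = 1.00850, so α − 1 = 0.00850
f^(α−1) = 0.606^(0.00850) = 0.995752
δ_res = (-36.2 + 1000) × 0.995752 − 1000 = 959.705 − 1000 = -40.29 per mil

-40.3 per mil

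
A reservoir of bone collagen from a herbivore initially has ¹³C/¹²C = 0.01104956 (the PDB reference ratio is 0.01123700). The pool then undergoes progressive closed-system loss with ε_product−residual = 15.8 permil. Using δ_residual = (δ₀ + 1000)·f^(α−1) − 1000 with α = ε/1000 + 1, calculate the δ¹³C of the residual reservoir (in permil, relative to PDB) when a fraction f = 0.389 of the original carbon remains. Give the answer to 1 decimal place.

δ₀ = (0.01104956/0.01123700 − 1)×1000 = (0.983319 − 1)×1000 = -16.681 permil
α − 1 = ε/1000 = 0.0158
f^(α−1) = 0.389^(0.0158) = 0.985193
δ_res = (-16.681 + 1000) × 0.985193 − 1000 = 968.759 − 1000 = -31.24 permil

-31.2 permil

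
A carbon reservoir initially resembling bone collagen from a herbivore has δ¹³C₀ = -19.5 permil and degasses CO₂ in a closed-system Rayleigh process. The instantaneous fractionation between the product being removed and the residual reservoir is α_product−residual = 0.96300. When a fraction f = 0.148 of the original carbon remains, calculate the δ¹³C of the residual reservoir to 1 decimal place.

Rayleigh residual: δ_res = (δ₀ + 1000)·f^(α−1) − 1000
α − 1 = -0.03700
f^(α−1) = 0.148^(-0.03700) = 1.073249
δ_res = (-19.5 + 1000) × 1.073249 − 1000 = 1052.320 − 1000 = 52.32 permil

52.3 permil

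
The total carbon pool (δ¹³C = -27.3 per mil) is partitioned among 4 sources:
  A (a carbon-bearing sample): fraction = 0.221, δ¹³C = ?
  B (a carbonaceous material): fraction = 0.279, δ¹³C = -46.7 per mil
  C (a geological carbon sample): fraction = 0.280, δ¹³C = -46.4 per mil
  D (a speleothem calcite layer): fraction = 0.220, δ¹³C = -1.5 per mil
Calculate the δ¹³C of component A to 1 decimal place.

Isotope mass balance: δ_bulk = Σ fᵢ·δᵢ.
-27.3 = 0.221×δ_A + 0.279×(-46.7) + 0.280×(-46.4) + 0.220×(-1.5)
0.221·δ_A = -27.3 − (-26.351) = -0.949
δ_A = -0.949 / 0.221 = -4.29 per mil

-4.3 per mil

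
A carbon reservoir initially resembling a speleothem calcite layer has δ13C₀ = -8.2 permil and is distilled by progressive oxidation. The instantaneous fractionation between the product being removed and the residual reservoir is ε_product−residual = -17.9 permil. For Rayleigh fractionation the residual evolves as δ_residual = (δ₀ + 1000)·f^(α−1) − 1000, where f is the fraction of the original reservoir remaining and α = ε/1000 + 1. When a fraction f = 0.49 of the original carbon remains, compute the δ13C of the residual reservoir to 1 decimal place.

4.5 permil

Rayleigh residual: δ_res = (δ₀ + 1000)·f^(α−1) − 1000
α = ε/1000 + 1 = 0.98210, so α − 1 = -0.01790
f^(α−1) = 0.49^(-0.01790) = 1.012851
δ_res = (-8.2 + 1000) × 1.012851 − 1000 = 1004.545 − 1000 = 4.55 permil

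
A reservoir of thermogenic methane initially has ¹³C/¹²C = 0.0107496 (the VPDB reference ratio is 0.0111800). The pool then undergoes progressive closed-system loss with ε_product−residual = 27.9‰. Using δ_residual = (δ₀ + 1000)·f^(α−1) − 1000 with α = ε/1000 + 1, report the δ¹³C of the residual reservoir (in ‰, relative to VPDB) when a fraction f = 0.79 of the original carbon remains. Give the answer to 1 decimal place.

δ₀ = (0.0107496/0.0111800 − 1)×1000 = (0.961503 − 1)×1000 = -38.497‰
α − 1 = ε/1000 = 0.0279
f^(α−1) = 0.79^(0.0279) = 0.993445
δ_res = (-38.497 + 1000) × 0.993445 − 1000 = 955.200 − 1000 = -44.80‰

-44.8‰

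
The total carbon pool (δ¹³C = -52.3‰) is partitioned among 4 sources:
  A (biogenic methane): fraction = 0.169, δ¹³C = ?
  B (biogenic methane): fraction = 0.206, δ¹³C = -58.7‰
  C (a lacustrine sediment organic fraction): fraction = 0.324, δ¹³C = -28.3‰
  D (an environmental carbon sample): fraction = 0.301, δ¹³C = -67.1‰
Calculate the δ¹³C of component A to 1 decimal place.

Isotope mass balance: δ_bulk = Σ fᵢ·δᵢ.
-52.3 = 0.169×δ_A + 0.206×(-58.7) + 0.324×(-28.3) + 0.301×(-67.1)
0.169·δ_A = -52.3 − (-41.459) = -10.841
δ_A = -10.841 / 0.169 = -64.15‰

-64.2‰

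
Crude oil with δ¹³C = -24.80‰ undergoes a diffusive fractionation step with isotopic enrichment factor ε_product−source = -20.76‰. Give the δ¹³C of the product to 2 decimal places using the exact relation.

-45.05‰

Exactly, δ_product = (δ_source + 1000)·(ε/1000 + 1) − 1000.
δ_product = (-24.80 + 1000) × (-20.76/1000 + 1) − 1000
δ_product = -45.045‰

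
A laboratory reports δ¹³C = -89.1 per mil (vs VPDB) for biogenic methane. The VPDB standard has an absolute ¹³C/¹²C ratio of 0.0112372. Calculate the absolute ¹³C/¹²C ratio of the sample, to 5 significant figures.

0.010236

R_sample = R_standard × (δ¹³C/1000 + 1)
R_sample = 0.0112372 × (-89.1/1000 + 1) = 0.0112372 × 0.910900
R_sample = 0.0102360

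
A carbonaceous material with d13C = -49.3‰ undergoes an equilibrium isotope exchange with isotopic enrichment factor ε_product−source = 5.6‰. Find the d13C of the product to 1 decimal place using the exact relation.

Exactly, δ_product = (δ_source + 1000)·(ε/1000 + 1) − 1000.
δ_product = (-49.3 + 1000) × (5.6/1000 + 1) − 1000
δ_product = -43.98‰

-44.0‰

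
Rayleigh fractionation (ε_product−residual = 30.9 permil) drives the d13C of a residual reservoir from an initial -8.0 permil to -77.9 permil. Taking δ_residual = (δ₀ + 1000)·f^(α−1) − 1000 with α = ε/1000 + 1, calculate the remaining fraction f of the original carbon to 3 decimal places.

α − 1 = ε/1000 = 0.0309
(δ_res + 1000)/(δ₀ + 1000) = (-77.9 + 1000)/(-8.0 + 1000) = 922.1/992.0 = 0.929536
f = 0.929536^(1/0.0309) = exp(ln(0.929536)/0.0309) = exp(-0.07307/0.0309)
f = exp(-2.3647) = 0.0940

0.094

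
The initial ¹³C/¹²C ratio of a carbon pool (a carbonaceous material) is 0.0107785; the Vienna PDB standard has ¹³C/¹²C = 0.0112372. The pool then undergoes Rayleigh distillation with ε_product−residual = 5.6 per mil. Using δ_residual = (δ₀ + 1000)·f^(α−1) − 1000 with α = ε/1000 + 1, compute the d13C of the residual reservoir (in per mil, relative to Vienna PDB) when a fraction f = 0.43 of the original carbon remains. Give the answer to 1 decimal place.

-45.3 per mil

δ₀ = (0.0107785/0.0112372 − 1)×1000 = (0.959180 − 1)×1000 = -40.820 per mil
α − 1 = ε/1000 = 0.0056
f^(α−1) = 0.43^(0.0056) = 0.995285
δ_res = (-40.820 + 1000) × 0.995285 − 1000 = 954.658 − 1000 = -45.34 per mil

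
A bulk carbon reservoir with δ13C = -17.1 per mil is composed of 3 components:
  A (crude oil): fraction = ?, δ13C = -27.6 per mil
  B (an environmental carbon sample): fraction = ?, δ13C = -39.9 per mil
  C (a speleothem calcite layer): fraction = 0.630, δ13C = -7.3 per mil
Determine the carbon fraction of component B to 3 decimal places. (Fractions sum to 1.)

Let f_B and f_A be the unknown fractions; fractions sum to 1 so f_B + f_A = 0.370.
Mass balance: Σ fᵢ·δᵢ = δ_bulk ⇒ f_B·(-39.9) + f_A·(-27.6) = -17.1 − (-4.599) = -12.501
Substitute f_A = 0.370 − f_B:
f_B·(-39.9 − -27.6) = -12.501 − 0.370×(-27.6) = -2.289
f_B = -2.289 / -12.3 = 0.1861

0.186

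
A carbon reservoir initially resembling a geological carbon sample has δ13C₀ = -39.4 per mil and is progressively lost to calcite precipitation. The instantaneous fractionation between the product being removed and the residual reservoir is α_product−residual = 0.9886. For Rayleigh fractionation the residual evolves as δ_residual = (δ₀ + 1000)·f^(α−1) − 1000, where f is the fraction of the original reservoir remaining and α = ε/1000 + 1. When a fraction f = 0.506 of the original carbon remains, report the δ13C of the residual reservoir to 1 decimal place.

-31.9 per mil

Rayleigh residual: δ_res = (δ₀ + 1000)·f^(α−1) − 1000
α − 1 = -0.01140
f^(α−1) = 0.506^(-0.01140) = 1.007796
δ_res = (-39.4 + 1000) × 1.007796 − 1000 = 968.089 − 1000 = -31.91 per mil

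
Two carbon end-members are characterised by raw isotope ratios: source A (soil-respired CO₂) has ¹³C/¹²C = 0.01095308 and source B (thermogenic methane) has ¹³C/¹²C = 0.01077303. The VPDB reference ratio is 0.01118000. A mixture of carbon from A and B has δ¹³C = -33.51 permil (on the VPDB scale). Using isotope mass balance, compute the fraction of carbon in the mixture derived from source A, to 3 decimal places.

δ_A = (0.01095308/0.01118000 − 1)×1000 = (0.979703 − 1)×1000 = -20.297 permil
δ_B = (0.01077303/0.01118000 − 1)×1000 = (0.963598 − 1)×1000 = -36.402 permil
f_A = (δ_mix − δ_B)/(δ_A − δ_B) = (-33.51 − (-36.402))/(-20.297 − (-36.402))
f_A = 2.892 / 16.105 = 0.1796

0.180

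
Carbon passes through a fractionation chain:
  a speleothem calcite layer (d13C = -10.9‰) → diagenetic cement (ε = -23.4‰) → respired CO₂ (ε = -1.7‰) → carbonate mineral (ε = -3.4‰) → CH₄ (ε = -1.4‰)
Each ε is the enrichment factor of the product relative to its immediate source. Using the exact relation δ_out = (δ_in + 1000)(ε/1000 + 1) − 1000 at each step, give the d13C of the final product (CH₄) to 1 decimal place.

-40.3‰

step 1: δ = (-10.90 + 1000)·(-23.4/1000 + 1) − 1000 = -34.04‰
step 2: δ = (-34.04 + 1000)·(-1.7/1000 + 1) − 1000 = -35.69‰
step 3: δ = (-35.69 + 1000)·(-3.4/1000 + 1) − 1000 = -38.97‰
step 4: δ = (-38.97 + 1000)·(-1.4/1000 + 1) − 1000 = -40.31‰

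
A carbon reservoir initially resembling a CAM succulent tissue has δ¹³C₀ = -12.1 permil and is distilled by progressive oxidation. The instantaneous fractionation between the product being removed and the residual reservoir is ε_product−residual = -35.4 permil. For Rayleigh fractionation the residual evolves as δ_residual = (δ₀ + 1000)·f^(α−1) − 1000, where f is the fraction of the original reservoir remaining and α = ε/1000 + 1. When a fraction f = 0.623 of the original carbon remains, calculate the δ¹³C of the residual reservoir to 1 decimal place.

Rayleigh residual: δ_res = (δ₀ + 1000)·f^(α−1) − 1000
α = ε/1000 + 1 = 0.96460, so α − 1 = -0.03540
f^(α−1) = 0.623^(-0.03540) = 1.016893
δ_res = (-12.1 + 1000) × 1.016893 − 1000 = 1004.588 − 1000 = 4.59 permil

4.6 permil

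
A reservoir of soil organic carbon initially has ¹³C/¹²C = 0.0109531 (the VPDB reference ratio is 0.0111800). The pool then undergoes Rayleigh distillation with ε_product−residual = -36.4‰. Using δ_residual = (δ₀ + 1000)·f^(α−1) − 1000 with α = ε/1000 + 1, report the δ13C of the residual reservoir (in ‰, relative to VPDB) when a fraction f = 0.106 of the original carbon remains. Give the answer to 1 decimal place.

δ₀ = (0.0109531/0.0111800 − 1)×1000 = (0.979705 − 1)×1000 = -20.295‰
α − 1 = ε/1000 = -0.0364
f^(α−1) = 0.106^(-0.0364) = 1.085123
δ_res = (-20.295 + 1000) × 1.085123 − 1000 = 1063.100 − 1000 = 63.10‰

63.1‰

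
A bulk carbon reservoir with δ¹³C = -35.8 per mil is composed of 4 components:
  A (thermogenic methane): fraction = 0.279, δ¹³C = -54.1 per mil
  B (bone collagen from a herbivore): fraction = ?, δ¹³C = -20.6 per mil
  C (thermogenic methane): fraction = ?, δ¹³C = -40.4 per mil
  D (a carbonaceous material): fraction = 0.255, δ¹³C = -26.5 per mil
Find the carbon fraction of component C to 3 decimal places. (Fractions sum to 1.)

0.220

Let f_C and f_B be the unknown fractions; fractions sum to 1 so f_C + f_B = 0.466.
Mass balance: Σ fᵢ·δᵢ = δ_bulk ⇒ f_C·(-40.4) + f_B·(-20.6) = -35.8 − (-21.851) = -13.949
Substitute f_B = 0.466 − f_C:
f_C·(-40.4 − -20.6) = -13.949 − 0.466×(-20.6) = -4.349
f_C = -4.349 / -19.8 = 0.2196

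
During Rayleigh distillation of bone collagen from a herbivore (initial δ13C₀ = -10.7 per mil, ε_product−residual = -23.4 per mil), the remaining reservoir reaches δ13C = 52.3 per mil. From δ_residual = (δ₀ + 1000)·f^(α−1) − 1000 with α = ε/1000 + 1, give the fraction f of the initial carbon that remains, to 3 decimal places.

α − 1 = ε/1000 = -0.0234
(δ_res + 1000)/(δ₀ + 1000) = (52.3 + 1000)/(-10.7 + 1000) = 1052.3/989.3 = 1.063681
f = 1.063681^(1/-0.0234) = exp(ln(1.063681)/-0.0234) = exp(0.06174/-0.0234)
f = exp(-2.6383) = 0.0715

0.071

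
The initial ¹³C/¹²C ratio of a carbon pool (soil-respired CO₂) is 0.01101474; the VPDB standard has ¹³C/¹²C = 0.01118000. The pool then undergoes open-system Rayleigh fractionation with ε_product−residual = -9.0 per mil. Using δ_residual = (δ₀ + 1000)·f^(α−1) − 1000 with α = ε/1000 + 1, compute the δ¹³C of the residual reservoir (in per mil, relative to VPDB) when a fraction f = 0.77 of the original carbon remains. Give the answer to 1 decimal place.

-12.5 per mil

δ₀ = (0.01101474/0.01118000 − 1)×1000 = (0.985218 − 1)×1000 = -14.782 per mil
α − 1 = ε/1000 = -0.0090
f^(α−1) = 0.77^(-0.0090) = 1.002355
δ_res = (-14.782 + 1000) × 1.002355 − 1000 = 987.538 − 1000 = -12.46 per mil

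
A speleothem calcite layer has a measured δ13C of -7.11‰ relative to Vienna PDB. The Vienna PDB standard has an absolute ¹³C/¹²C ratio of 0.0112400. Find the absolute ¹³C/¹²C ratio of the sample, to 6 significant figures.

0.0111601

R_sample = R_standard × (δ13C/1000 + 1)
R_sample = 0.0112400 × (-7.11/1000 + 1) = 0.0112400 × 0.992890
R_sample = 0.0111601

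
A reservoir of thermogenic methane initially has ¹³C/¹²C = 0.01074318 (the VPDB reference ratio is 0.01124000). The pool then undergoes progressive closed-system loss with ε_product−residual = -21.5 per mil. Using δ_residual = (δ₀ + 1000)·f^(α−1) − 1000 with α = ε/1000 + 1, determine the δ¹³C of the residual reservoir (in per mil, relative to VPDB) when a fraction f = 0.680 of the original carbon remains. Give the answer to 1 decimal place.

δ₀ = (0.01074318/0.01124000 − 1)×1000 = (0.955799 − 1)×1000 = -44.201 per mil
α − 1 = ε/1000 = -0.0215
f^(α−1) = 0.680^(-0.0215) = 1.008326
δ_res = (-44.201 + 1000) × 1.008326 − 1000 = 963.757 − 1000 = -36.24 per mil

-36.2 per mil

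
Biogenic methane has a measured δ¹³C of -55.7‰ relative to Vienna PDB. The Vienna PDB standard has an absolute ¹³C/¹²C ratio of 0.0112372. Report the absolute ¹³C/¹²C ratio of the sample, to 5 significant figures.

0.010611

R_sample = R_standard × (δ¹³C/1000 + 1)
R_sample = 0.0112372 × (-55.7/1000 + 1) = 0.0112372 × 0.944300
R_sample = 0.0106113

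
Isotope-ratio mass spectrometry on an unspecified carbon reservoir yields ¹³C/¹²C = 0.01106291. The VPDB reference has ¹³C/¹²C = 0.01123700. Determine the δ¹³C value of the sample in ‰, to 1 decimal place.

-15.5‰

δ¹³C = (R_sample / R_standard − 1) × 1000
R_sample / R_standard = 0.01106291 / 0.01123700 = 0.984507
δ¹³C = (0.984507 − 1) × 1000 = -15.49‰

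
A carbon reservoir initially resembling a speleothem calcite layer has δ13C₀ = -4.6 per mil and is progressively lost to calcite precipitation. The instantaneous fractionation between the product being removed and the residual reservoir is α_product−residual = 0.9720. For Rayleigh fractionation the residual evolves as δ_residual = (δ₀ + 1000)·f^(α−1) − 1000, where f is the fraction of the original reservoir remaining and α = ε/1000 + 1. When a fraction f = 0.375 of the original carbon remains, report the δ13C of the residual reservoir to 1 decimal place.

23.1 per mil

Rayleigh residual: δ_res = (δ₀ + 1000)·f^(α−1) − 1000
α − 1 = -0.02800
f^(α−1) = 0.375^(-0.02800) = 1.027844
δ_res = (-4.6 + 1000) × 1.027844 − 1000 = 1023.116 − 1000 = 23.12 per mil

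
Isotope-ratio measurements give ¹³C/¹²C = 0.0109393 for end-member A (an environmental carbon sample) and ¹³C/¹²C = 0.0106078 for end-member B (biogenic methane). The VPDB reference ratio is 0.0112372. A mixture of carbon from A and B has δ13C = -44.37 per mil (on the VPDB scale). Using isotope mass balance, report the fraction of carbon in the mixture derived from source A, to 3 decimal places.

0.395

δ_A = (0.0109393/0.0112372 − 1)×1000 = (0.973490 − 1)×1000 = -26.510 per mil
δ_B = (0.0106078/0.0112372 − 1)×1000 = (0.943990 − 1)×1000 = -56.010 per mil
f_A = (δ_mix − δ_B)/(δ_A − δ_B) = (-44.37 − (-56.010))/(-26.510 − (-56.010))
f_A = 11.640 / 29.500 = 0.3946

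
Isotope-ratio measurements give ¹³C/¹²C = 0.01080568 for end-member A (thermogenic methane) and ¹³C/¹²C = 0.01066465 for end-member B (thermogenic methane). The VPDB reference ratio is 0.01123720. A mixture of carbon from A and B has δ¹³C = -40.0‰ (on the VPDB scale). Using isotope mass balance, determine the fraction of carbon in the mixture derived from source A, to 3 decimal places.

δ_A = (0.01080568/0.01123720 − 1)×1000 = (0.961599 − 1)×1000 = -38.401‰
δ_B = (0.01066465/0.01123720 − 1)×1000 = (0.949049 − 1)×1000 = -50.951‰
f_A = (δ_mix − δ_B)/(δ_A − δ_B) = (-40.0 − (-50.951))/(-38.401 − (-50.951))
f_A = 10.951 / 12.550 = 0.8726

0.873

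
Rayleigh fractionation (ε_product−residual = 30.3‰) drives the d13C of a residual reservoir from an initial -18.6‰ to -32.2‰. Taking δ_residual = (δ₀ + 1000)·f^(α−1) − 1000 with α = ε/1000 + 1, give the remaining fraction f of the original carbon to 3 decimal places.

0.631

α − 1 = ε/1000 = 0.0303
(δ_res + 1000)/(δ₀ + 1000) = (-32.2 + 1000)/(-18.6 + 1000) = 967.8/981.4 = 0.986142
f = 0.986142^(1/0.0303) = exp(ln(0.986142)/0.0303) = exp(-0.01395/0.0303)
f = exp(-0.4606) = 0.6309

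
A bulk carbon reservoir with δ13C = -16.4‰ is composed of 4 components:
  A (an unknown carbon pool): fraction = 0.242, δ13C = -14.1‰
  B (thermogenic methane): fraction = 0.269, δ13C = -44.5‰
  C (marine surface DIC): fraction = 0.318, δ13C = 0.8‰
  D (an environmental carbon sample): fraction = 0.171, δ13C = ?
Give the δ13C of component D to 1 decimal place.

-7.4‰

Isotope mass balance: δ_bulk = Σ fᵢ·δᵢ.
-16.4 = 0.242×(-14.1) + 0.269×(-44.5) + 0.318×(0.8) + 0.171×δ_D
0.171·δ_D = -16.4 − (-15.128) = -1.272
δ_D = -1.272 / 0.171 = -7.44‰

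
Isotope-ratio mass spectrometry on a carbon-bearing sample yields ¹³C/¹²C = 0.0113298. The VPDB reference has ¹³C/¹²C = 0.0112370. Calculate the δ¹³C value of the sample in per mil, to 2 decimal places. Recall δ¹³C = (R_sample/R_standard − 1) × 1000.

δ¹³C = (R_sample / R_standard − 1) × 1000
R_sample / R_standard = 0.0113298 / 0.0112370 = 1.008258
δ¹³C = (1.008258 − 1) × 1000 = 8.258 per mil

8.26 per mil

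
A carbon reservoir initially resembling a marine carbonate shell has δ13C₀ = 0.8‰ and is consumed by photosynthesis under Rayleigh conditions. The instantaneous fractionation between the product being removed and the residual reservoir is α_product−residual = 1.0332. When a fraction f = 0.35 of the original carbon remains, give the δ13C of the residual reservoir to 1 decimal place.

-33.5‰

Rayleigh residual: δ_res = (δ₀ + 1000)·f^(α−1) − 1000
α − 1 = 0.03320
f^(α−1) = 0.35^(0.03320) = 0.965746
δ_res = (0.8 + 1000) × 0.965746 − 1000 = 966.519 − 1000 = -33.48‰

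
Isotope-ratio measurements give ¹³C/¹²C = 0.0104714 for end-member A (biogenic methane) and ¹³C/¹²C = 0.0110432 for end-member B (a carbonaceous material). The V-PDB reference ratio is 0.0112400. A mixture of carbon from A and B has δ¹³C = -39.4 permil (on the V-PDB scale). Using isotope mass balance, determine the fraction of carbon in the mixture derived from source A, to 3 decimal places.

δ_A = (0.0104714/0.0112400 − 1)×1000 = (0.931619 − 1)×1000 = -68.381 permil
δ_B = (0.0110432/0.0112400 − 1)×1000 = (0.982491 − 1)×1000 = -17.509 permil
f_A = (δ_mix − δ_B)/(δ_A − δ_B) = (-39.4 − (-17.509))/(-68.381 − (-17.509))
f_A = -21.891 / -50.872 = 0.4303

0.430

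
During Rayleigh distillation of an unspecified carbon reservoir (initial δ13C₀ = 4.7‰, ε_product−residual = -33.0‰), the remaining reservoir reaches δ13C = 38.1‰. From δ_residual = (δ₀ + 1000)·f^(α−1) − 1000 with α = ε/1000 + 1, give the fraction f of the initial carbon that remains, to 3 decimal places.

0.371

α − 1 = ε/1000 = -0.0330
(δ_res + 1000)/(δ₀ + 1000) = (38.1 + 1000)/(4.7 + 1000) = 1038.1/1004.7 = 1.033244
f = 1.033244^(1/-0.0330) = exp(ln(1.033244)/-0.0330) = exp(0.03270/-0.0330)
f = exp(-0.9910) = 0.3712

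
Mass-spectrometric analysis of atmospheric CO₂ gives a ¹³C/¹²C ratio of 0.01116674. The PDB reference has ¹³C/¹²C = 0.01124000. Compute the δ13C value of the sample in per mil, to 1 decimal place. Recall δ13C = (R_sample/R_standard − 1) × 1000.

-6.5 per mil

δ13C = (R_sample / R_standard − 1) × 1000
R_sample / R_standard = 0.01116674 / 0.01124000 = 0.993482
δ13C = (0.993482 − 1) × 1000 = -6.52 per mil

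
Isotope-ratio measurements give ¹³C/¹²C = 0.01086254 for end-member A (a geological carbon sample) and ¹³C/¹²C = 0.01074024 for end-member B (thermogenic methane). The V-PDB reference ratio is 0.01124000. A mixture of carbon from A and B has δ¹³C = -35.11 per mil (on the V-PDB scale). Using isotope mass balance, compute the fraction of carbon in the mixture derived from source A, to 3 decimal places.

0.860

δ_A = (0.01086254/0.01124000 − 1)×1000 = (0.966418 − 1)×1000 = -33.582 per mil
δ_B = (0.01074024/0.01124000 − 1)×1000 = (0.955537 − 1)×1000 = -44.463 per mil
f_A = (δ_mix − δ_B)/(δ_A − δ_B) = (-35.11 − (-44.463))/(-33.582 − (-44.463))
f_A = 9.353 / 10.881 = 0.8596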